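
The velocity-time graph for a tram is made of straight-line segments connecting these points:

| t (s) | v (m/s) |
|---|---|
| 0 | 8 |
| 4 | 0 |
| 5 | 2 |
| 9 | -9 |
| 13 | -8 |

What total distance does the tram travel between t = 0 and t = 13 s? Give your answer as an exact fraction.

Distance (not displacement) is the total path length: add the absolute areas under v-t.
0–4 s: |½(8 + 0)(4)| = 16 m
4–5 s: |½(0 + 2)(1)| = 1 m
5–9 s: v = 0 at t = 63/11 s; triangle areas 8/11 + 162/11 = 170/11 m
9–13 s: |½(-9 + -8)(4)| = 34 m
Total distance = 731/11 m

731/11 m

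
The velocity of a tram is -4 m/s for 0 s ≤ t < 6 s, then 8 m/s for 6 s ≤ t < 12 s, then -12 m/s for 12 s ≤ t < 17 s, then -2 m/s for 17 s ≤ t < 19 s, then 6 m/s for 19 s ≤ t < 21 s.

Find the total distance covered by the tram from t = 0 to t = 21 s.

Total distance travelled is ∫|v| dt — sum the magnitudes of each area piece.
0–6 s: |-4| × 6 = 24 m
6–12 s: |8| × 6 = 48 m
12–17 s: |-12| × 5 = 60 m
17–19 s: |-2| × 2 = 4 m
19–21 s: |6| × 2 = 12 m
Total distance = 148 m

148 m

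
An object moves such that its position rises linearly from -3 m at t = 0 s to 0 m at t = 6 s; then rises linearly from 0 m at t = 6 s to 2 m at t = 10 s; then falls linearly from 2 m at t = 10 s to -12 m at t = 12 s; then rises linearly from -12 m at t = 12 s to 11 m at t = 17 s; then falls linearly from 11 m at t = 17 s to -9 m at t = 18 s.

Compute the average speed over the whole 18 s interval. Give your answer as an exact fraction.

Average speed = (total path length)/(elapsed time); on a piecewise-linear x-t graph the path length is Σ|Δx|.
0–6 s: |Δx| = |0 − -3| = 3 m
6–10 s: |Δx| = |2 − 0| = 2 m
10–12 s: |Δx| = |-12 − 2| = 14 m
12–17 s: |Δx| = |11 − -12| = 23 m
17–18 s: |Δx| = |-9 − 11| = 20 m
Total path = 62 m; average speed = 62/18 = 31/9 m/s.

31/9 m/s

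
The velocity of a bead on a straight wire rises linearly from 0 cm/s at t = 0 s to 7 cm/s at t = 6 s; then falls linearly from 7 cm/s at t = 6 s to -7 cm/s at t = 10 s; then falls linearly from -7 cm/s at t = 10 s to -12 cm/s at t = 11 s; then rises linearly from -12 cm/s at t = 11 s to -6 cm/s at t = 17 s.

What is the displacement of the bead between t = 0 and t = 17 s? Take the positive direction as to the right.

-42.5 cm

Net displacement equals the area under the velocity-time graph (areas below the axis count negative).
0–6 s: ½(0 + 7)(6) = 21 cm
6–10 s: ½(7 + -7)(4) = 0 cm
10–11 s: ½(-7 + -12)(1) = -9.5 cm
11–17 s: ½(-12 + -6)(6) = -54 cm
Net displacement = -42.5 cm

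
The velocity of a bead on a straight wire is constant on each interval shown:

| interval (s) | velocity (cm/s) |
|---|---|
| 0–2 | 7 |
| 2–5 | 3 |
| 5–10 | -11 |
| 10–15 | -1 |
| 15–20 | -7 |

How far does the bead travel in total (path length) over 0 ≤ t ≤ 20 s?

118 cm

Distance (not displacement) is the total path length: add the absolute areas under v-t.
0–2 s: |7| × 2 = 14 cm
2–5 s: |3| × 3 = 9 cm
5–10 s: |-11| × 5 = 55 cm
10–15 s: |-1| × 5 = 5 cm
15–20 s: |-7| × 5 = 35 cm
Total distance = 118 cm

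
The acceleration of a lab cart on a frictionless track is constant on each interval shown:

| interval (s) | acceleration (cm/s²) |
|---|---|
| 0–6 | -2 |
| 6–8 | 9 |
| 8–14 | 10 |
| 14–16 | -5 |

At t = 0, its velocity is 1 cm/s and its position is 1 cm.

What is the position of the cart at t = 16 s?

313 cm

On each constant-a segment, Δv = aΔt and Δx = v₀Δt + ½aΔt²; chain segment to segment.
0–6 s: v starts 1 cm/s; Δx = 1·6 + ½·-2·6² = -30 cm; v ends -11 cm/s.
6–8 s: v starts -11 cm/s; Δx = -11·2 + ½·9·2² = -4 cm; v ends 7 cm/s.
8–14 s: v starts 7 cm/s; Δx = 7·6 + ½·10·6² = 222 cm; v ends 67 cm/s.
14–16 s: v starts 67 cm/s; Δx = 67·2 + ½·-5·2² = 124 cm; v ends 57 cm/s.
x(16) = 1 + Σ Δx = 313 cm.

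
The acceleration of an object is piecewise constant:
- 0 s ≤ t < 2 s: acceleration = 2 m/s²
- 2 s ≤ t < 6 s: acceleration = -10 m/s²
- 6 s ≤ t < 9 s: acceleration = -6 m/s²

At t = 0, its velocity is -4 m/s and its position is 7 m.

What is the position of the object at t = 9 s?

-224 m

On each constant-a segment, Δv = aΔt and Δx = v₀Δt + ½aΔt²; chain segment to segment.
0–2 s: v starts -4 m/s; Δx = -4·2 + ½·2·2² = -4 m; v ends 0 m/s.
2–6 s: v starts 0 m/s; Δx = 0·4 + ½·-10·4² = -80 m; v ends -40 m/s.
6–9 s: v starts -40 m/s; Δx = -40·3 + ½·-6·3² = -147 m; v ends -58 m/s.
x(9) = 7 + Σ Δx = -224 m.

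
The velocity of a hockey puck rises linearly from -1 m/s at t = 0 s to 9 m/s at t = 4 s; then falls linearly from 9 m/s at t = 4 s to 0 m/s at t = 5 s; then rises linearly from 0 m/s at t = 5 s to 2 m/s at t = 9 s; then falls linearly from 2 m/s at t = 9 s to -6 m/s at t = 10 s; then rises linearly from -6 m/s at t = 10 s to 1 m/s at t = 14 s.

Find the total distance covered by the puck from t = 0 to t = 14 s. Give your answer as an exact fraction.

Total distance travelled is ∫|v| dt — sum the magnitudes of each area piece.
0–4 s: v = 0 at t = 0.4 s; triangle areas 0.2 + 16.2 = 16.4 m
4–5 s: |½(9 + 0)(1)| = 4.5 m
5–9 s: |½(0 + 2)(4)| = 4 m
9–10 s: v = 0 at t = 9.25 s; triangle areas 0.25 + 2.25 = 2.5 m
10–14 s: v = 0 at t = 94/7 s; triangle areas 72/7 + 2/7 = 74/7 m
Total distance = 1329/35 m

1329/35 m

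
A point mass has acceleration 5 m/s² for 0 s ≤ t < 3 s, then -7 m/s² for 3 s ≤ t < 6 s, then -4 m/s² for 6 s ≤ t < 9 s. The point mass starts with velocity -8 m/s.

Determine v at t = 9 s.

Δv equals the area under the a-t graph; then v = v₀ + Δv.
0–3 s: 5 × 3 = 15 m/s
3–6 s: -7 × 3 = -21 m/s
6–9 s: -4 × 3 = -12 m/s
Δv = -18 m/s, so v(9) = -8 + (-18) = -26 m/s.

-26 m/s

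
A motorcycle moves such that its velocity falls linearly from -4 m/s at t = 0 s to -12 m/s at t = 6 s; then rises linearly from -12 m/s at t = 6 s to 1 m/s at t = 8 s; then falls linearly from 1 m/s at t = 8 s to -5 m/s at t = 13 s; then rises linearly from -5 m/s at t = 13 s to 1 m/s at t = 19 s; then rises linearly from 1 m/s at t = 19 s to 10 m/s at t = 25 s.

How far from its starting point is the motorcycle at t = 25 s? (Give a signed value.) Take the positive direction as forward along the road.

-48 m

Displacement is the signed area under the v-t curve.
0–6 s: ½(-4 + -12)(6) = -48 m
6–8 s: ½(-12 + 1)(2) = -11 m
8–13 s: ½(1 + -5)(5) = -10 m
13–19 s: ½(-5 + 1)(6) = -12 m
19–25 s: ½(1 + 10)(6) = 33 m
Net displacement = -48 m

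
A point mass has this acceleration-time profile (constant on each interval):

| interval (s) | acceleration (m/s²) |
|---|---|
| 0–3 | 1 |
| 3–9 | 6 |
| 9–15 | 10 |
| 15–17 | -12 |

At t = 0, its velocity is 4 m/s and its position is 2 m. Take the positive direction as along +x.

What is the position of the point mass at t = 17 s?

788.5 m

On each constant-a segment, Δv = aΔt and Δx = v₀Δt + ½aΔt²; chain segment to segment.
0–3 s: v starts 4 m/s; Δx = 4·3 + ½·1·3² = 16.5 m; v ends 7 m/s.
3–9 s: v starts 7 m/s; Δx = 7·6 + ½·6·6² = 150 m; v ends 43 m/s.
9–15 s: v starts 43 m/s; Δx = 43·6 + ½·10·6² = 438 m; v ends 103 m/s.
15–17 s: v starts 103 m/s; Δx = 103·2 + ½·-12·2² = 182 m; v ends 79 m/s.
x(17) = 2 + Σ Δx = 788.5 m.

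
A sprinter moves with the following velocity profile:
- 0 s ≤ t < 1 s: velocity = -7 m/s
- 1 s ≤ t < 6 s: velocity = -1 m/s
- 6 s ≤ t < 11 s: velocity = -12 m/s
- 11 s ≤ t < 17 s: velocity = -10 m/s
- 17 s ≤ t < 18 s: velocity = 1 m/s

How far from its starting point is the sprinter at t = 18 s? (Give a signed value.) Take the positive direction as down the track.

Net displacement equals the area under the velocity-time graph (areas below the axis count negative).
0–1 s: -7 × 1 = -7 m
1–6 s: -1 × 5 = -5 m
6–11 s: -12 × 5 = -60 m
11–17 s: -10 × 6 = -60 m
17–18 s: 1 × 1 = 1 m
Net displacement = -131 m

-131 m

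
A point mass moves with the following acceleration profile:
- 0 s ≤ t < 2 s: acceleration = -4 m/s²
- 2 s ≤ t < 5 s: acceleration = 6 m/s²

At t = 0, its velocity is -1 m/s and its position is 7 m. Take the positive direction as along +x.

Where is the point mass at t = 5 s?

-3 m

On each constant-a segment, Δv = aΔt and Δx = v₀Δt + ½aΔt²; chain segment to segment.
0–2 s: v starts -1 m/s; Δx = -1·2 + ½·-4·2² = -10 m; v ends -9 m/s.
2–5 s: v starts -9 m/s; Δx = -9·3 + ½·6·3² = 0 m; v ends 9 m/s.
x(5) = 7 + Σ Δx = -3 m.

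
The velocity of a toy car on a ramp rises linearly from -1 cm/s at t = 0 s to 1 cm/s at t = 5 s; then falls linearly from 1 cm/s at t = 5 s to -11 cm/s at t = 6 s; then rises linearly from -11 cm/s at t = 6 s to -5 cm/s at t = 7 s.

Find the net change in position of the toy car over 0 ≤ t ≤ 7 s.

Net displacement equals the area under the velocity-time graph (areas below the axis count negative).
0–5 s: ½(-1 + 1)(5) = 0 cm
5–6 s: ½(1 + -11)(1) = -5 cm
6–7 s: ½(-11 + -5)(1) = -8 cm
Net displacement = -13 cm

-13 cm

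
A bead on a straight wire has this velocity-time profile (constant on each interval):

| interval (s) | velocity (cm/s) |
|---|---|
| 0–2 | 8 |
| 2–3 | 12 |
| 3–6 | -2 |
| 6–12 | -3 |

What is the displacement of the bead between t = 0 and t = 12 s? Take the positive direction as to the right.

Net displacement equals the area under the velocity-time graph (areas below the axis count negative).
0–2 s: 8 × 2 = 16 cm
2–3 s: 12 × 1 = 12 cm
3–6 s: -2 × 3 = -6 cm
6–12 s: -3 × 6 = -18 cm
Net displacement = 4 cm

4 cm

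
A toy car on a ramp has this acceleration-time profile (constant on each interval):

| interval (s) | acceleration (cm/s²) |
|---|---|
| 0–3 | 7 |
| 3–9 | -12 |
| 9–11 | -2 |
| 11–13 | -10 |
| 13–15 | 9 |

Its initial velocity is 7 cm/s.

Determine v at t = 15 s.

Δv equals the area under the a-t graph; then v = v₀ + Δv.
0–3 s: 7 × 3 = 21 cm/s
3–9 s: -12 × 6 = -72 cm/s
9–11 s: -2 × 2 = -4 cm/s
11–13 s: -10 × 2 = -20 cm/s
13–15 s: 9 × 2 = 18 cm/s
Δv = -57 cm/s, so v(15) = 7 + (-57) = -50 cm/s.

-50 cm/s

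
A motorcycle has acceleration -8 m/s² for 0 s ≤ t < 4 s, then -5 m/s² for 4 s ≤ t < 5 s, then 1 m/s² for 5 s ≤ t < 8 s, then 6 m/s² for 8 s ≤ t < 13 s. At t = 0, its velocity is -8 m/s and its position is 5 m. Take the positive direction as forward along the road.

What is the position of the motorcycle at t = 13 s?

On each constant-a segment, Δv = aΔt and Δx = v₀Δt + ½aΔt²; chain segment to segment.
0–4 s: v starts -8 m/s; Δx = -8·4 + ½·-8·4² = -96 m; v ends -40 m/s.
4–5 s: v starts -40 m/s; Δx = -40·1 + ½·-5·1² = -42.5 m; v ends -45 m/s.
5–8 s: v starts -45 m/s; Δx = -45·3 + ½·1·3² = -130.5 m; v ends -42 m/s.
8–13 s: v starts -42 m/s; Δx = -42·5 + ½·6·5² = -135 m; v ends -12 m/s.
x(13) = 5 + Σ Δx = -399 m.

-399 m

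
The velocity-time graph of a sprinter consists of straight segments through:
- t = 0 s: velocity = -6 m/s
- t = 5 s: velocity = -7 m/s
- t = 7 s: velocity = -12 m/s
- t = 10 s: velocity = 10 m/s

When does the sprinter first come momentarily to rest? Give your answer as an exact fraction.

t = 95/11 s

v changes sign on 7–10 s (from -12 to 10); the graph is linear there, so v = 0 at t = 7 + (12)·(10 − 7)/(10 − -12) = 95/11 s.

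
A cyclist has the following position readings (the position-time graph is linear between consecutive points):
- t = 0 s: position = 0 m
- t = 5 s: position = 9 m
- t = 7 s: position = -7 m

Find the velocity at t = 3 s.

1.8 m/s

Velocity is the slope of the x-t graph on 0–5 s: (9 − 0)/(5 − 0) = 1.8 m/s.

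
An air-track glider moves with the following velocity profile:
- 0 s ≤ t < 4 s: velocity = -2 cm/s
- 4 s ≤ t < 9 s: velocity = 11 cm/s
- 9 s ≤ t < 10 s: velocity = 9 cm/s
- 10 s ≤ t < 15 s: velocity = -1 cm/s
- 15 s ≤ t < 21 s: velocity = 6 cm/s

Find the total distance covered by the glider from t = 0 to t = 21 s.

Total distance travelled is ∫|v| dt — sum the magnitudes of each area piece.
0–4 s: |-2| × 4 = 8 cm
4–9 s: |11| × 5 = 55 cm
9–10 s: |9| × 1 = 9 cm
10–15 s: |-1| × 5 = 5 cm
15–21 s: |6| × 6 = 36 cm
Total distance = 113 cm

113 cm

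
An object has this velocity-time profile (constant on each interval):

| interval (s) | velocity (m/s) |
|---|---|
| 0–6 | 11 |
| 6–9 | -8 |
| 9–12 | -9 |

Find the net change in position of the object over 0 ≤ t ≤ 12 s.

Displacement is the signed area under the v-t curve.
0–6 s: 11 × 6 = 66 m
6–9 s: -8 × 3 = -24 m
9–12 s: -9 × 3 = -27 m
Net displacement = 15 m

15 m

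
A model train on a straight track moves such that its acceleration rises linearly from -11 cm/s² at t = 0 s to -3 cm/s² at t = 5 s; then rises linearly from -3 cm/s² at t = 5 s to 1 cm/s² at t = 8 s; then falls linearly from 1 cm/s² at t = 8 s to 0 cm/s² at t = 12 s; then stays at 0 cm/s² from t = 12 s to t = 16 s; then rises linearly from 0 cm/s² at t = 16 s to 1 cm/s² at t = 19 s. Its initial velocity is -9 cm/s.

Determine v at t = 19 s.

-43.5 cm/s

Δv equals the area under the a-t graph; then v = v₀ + Δv.
0–5 s: ½(-11 + -3)(5) = -35 cm/s
5–8 s: ½(-3 + 1)(3) = -3 cm/s
8–12 s: ½(1 + 0)(4) = 2 cm/s
12–16 s: 0 × 4 = 0 cm/s
16–19 s: ½(0 + 1)(3) = 1.5 cm/s
Δv = -34.5 cm/s, so v(19) = -9 + (-34.5) = -43.5 cm/s.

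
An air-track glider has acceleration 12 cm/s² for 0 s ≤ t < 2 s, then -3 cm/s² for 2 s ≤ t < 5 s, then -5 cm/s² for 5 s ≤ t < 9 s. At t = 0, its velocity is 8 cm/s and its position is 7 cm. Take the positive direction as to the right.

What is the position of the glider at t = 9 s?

On each constant-a segment, Δv = aΔt and Δx = v₀Δt + ½aΔt²; chain segment to segment.
0–2 s: v starts 8 cm/s; Δx = 8·2 + ½·12·2² = 40 cm; v ends 32 cm/s.
2–5 s: v starts 32 cm/s; Δx = 32·3 + ½·-3·3² = 82.5 cm; v ends 23 cm/s.
5–9 s: v starts 23 cm/s; Δx = 23·4 + ½·-5·4² = 52 cm; v ends 3 cm/s.
x(9) = 7 + Σ Δx = 181.5 cm.

181.5 cm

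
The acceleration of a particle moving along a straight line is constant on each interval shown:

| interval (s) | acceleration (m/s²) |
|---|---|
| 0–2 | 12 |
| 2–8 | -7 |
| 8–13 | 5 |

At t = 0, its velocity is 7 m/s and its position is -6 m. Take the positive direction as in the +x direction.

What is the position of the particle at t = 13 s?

99.5 m

On each constant-a segment, Δv = aΔt and Δx = v₀Δt + ½aΔt²; chain segment to segment.
0–2 s: v starts 7 m/s; Δx = 7·2 + ½·12·2² = 38 m; v ends 31 m/s.
2–8 s: v starts 31 m/s; Δx = 31·6 + ½·-7·6² = 60 m; v ends -11 m/s.
8–13 s: v starts -11 m/s; Δx = -11·5 + ½·5·5² = 7.5 m; v ends 14 m/s.
x(13) = -6 + Σ Δx = 99.5 m.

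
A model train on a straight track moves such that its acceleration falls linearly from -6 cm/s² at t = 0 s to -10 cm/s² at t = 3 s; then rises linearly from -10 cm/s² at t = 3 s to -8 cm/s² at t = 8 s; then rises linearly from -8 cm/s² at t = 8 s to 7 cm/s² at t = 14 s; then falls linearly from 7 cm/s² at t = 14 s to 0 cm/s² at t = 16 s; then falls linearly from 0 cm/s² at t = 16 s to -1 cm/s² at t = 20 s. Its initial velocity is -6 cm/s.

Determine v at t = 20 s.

-73 cm/s

Δv equals the area under the a-t graph; then v = v₀ + Δv.
0–3 s: ½(-6 + -10)(3) = -24 cm/s
3–8 s: ½(-10 + -8)(5) = -45 cm/s
8–14 s: ½(-8 + 7)(6) = -3 cm/s
14–16 s: ½(7 + 0)(2) = 7 cm/s
16–20 s: ½(0 + -1)(4) = -2 cm/s
Δv = -67 cm/s, so v(20) = -6 + (-67) = -73 cm/s.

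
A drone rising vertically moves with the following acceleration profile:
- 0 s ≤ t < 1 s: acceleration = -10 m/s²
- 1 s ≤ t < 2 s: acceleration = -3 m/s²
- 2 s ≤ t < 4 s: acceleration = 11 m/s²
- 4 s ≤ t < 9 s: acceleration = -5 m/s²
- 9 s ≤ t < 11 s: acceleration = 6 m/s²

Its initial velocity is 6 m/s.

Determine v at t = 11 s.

2 m/s

Δv equals the area under the a-t graph; then v = v₀ + Δv.
0–1 s: -10 × 1 = -10 m/s
1–2 s: -3 × 1 = -3 m/s
2–4 s: 11 × 2 = 22 m/s
4–9 s: -5 × 5 = -25 m/s
9–11 s: 6 × 2 = 12 m/s
Δv = -4 m/s, so v(11) = 6 + (-4) = 2 m/s.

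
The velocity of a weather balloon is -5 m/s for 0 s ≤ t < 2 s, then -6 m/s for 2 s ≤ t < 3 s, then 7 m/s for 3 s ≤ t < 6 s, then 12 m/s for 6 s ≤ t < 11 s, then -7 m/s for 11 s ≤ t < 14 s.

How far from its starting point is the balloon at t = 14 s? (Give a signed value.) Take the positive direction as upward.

Displacement is the signed area under the v-t curve.
0–2 s: -5 × 2 = -10 m
2–3 s: -6 × 1 = -6 m
3–6 s: 7 × 3 = 21 m
6–11 s: 12 × 5 = 60 m
11–14 s: -7 × 3 = -21 m
Net displacement = 44 m

44 m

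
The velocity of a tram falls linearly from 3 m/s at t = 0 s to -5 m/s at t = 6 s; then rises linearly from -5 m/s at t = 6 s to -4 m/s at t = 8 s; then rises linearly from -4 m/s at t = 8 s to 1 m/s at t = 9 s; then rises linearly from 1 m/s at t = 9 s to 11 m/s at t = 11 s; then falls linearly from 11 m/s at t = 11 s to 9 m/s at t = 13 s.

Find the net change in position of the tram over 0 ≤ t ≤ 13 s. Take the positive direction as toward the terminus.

Net displacement equals the area under the velocity-time graph (areas below the axis count negative).
0–6 s: ½(3 + -5)(6) = -6 m
6–8 s: ½(-5 + -4)(2) = -9 m
8–9 s: ½(-4 + 1)(1) = -1.5 m
9–11 s: ½(1 + 11)(2) = 12 m
11–13 s: ½(11 + 9)(2) = 20 m
Net displacement = 15.5 m

15.5 m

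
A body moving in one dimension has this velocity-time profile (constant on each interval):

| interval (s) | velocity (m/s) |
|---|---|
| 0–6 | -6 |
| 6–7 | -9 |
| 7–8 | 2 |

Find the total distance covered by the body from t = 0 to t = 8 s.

Distance (not displacement) is the total path length: add the absolute areas under v-t.
0–6 s: |-6| × 6 = 36 m
6–7 s: |-9| × 1 = 9 m
7–8 s: |2| × 1 = 2 m
Total distance = 47 m

47 m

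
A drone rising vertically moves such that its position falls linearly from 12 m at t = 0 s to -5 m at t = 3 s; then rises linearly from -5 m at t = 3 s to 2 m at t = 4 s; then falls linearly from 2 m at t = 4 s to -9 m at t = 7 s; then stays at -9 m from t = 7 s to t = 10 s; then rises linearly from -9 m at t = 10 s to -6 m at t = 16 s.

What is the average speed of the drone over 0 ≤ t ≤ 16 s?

Average speed = (total path length)/(elapsed time); on a piecewise-linear x-t graph the path length is Σ|Δx|.
0–3 s: |Δx| = |-5 − 12| = 17 m
3–4 s: |Δx| = |2 − -5| = 7 m
4–7 s: |Δx| = |-9 − 2| = 11 m
7–10 s: |Δx| = |-9 − -9| = 0 m
10–16 s: |Δx| = |-6 − -9| = 3 m
Total path = 38 m; average speed = 38/16 = 2.375 m/s.

2.375 m/s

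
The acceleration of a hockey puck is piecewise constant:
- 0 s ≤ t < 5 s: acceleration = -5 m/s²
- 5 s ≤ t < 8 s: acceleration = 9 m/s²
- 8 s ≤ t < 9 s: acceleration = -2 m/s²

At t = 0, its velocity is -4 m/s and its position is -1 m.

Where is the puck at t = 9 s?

On each constant-a segment, Δv = aΔt and Δx = v₀Δt + ½aΔt²; chain segment to segment.
0–5 s: v starts -4 m/s; Δx = -4·5 + ½·-5·5² = -82.5 m; v ends -29 m/s.
5–8 s: v starts -29 m/s; Δx = -29·3 + ½·9·3² = -46.5 m; v ends -2 m/s.
8–9 s: v starts -2 m/s; Δx = -2·1 + ½·-2·1² = -3 m; v ends -4 m/s.
x(9) = -1 + Σ Δx = -133 m.

-133 m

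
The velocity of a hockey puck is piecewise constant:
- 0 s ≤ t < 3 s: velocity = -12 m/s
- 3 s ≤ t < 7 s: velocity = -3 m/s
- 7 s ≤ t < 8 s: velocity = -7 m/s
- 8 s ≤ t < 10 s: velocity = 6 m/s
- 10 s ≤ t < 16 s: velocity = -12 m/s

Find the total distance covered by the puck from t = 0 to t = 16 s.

Distance (not displacement) is the total path length: add the absolute areas under v-t.
0–3 s: |-12| × 3 = 36 m
3–7 s: |-3| × 4 = 12 m
7–8 s: |-7| × 1 = 7 m
8–10 s: |6| × 2 = 12 m
10–16 s: |-12| × 6 = 72 m
Total distance = 139 m

139 m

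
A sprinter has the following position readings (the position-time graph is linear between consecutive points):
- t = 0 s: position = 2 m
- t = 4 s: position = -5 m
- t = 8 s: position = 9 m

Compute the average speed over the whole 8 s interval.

2.625 m/s

Average speed = (total path length)/(elapsed time); on a piecewise-linear x-t graph the path length is Σ|Δx|.
0–4 s: |Δx| = |-5 − 2| = 7 m
4–8 s: |Δx| = |9 − -5| = 14 m
Total path = 21 m; average speed = 21/8 = 2.625 m/s.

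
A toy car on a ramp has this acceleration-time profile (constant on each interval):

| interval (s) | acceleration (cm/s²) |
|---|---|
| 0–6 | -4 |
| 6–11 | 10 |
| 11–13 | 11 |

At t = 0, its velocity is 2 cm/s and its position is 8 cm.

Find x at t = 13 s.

On each constant-a segment, Δv = aΔt and Δx = v₀Δt + ½aΔt²; chain segment to segment.
0–6 s: v starts 2 cm/s; Δx = 2·6 + ½·-4·6² = -60 cm; v ends -22 cm/s.
6–11 s: v starts -22 cm/s; Δx = -22·5 + ½·10·5² = 15 cm; v ends 28 cm/s.
11–13 s: v starts 28 cm/s; Δx = 28·2 + ½·11·2² = 78 cm; v ends 50 cm/s.
x(13) = 8 + Σ Δx = 41 cm.

41 cm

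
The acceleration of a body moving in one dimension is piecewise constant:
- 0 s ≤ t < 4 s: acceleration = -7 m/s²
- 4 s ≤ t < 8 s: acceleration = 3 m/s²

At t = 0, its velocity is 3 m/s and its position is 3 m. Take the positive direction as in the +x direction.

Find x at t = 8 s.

-117 m

On each constant-a segment, Δv = aΔt and Δx = v₀Δt + ½aΔt²; chain segment to segment.
0–4 s: v starts 3 m/s; Δx = 3·4 + ½·-7·4² = -44 m; v ends -25 m/s.
4–8 s: v starts -25 m/s; Δx = -25·4 + ½·3·4² = -76 m; v ends -13 m/s.
x(8) = 3 + Σ Δx = -117 m.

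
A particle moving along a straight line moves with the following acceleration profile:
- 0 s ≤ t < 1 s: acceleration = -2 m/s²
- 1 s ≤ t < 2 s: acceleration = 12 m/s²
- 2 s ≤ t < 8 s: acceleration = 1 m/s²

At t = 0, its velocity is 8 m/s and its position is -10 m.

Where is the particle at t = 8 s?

On each constant-a segment, Δv = aΔt and Δx = v₀Δt + ½aΔt²; chain segment to segment.
0–1 s: v starts 8 m/s; Δx = 8·1 + ½·-2·1² = 7 m; v ends 6 m/s.
1–2 s: v starts 6 m/s; Δx = 6·1 + ½·12·1² = 12 m; v ends 18 m/s.
2–8 s: v starts 18 m/s; Δx = 18·6 + ½·1·6² = 126 m; v ends 24 m/s.
x(8) = -10 + Σ Δx = 135 m.

135 m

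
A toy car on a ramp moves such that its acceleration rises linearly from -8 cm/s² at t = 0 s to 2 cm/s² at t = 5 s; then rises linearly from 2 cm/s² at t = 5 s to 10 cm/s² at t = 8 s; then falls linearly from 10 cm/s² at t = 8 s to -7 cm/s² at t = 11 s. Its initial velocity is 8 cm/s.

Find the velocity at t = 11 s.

15.5 cm/s

Δv equals the area under the a-t graph; then v = v₀ + Δv.
0–5 s: ½(-8 + 2)(5) = -15 cm/s
5–8 s: ½(2 + 10)(3) = 18 cm/s
8–11 s: ½(10 + -7)(3) = 4.5 cm/s
Δv = 7.5 cm/s, so v(11) = 8 + (7.5) = 15.5 cm/s.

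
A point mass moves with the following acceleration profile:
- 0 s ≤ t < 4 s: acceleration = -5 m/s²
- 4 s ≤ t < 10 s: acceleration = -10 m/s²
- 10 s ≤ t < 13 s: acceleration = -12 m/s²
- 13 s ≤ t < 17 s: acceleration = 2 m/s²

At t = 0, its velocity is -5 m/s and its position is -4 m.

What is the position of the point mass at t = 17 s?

On each constant-a segment, Δv = aΔt and Δx = v₀Δt + ½aΔt²; chain segment to segment.
0–4 s: v starts -5 m/s; Δx = -5·4 + ½·-5·4² = -60 m; v ends -25 m/s.
4–10 s: v starts -25 m/s; Δx = -25·6 + ½·-10·6² = -330 m; v ends -85 m/s.
10–13 s: v starts -85 m/s; Δx = -85·3 + ½·-12·3² = -309 m; v ends -121 m/s.
13–17 s: v starts -121 m/s; Δx = -121·4 + ½·2·4² = -468 m; v ends -113 m/s.
x(17) = -4 + Σ Δx = -1171 m.

-1171 m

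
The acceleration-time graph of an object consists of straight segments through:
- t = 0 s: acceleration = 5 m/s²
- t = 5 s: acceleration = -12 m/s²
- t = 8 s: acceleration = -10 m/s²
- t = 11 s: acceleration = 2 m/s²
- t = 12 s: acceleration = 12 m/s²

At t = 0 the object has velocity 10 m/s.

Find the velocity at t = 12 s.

-45.5 m/s

Δv equals the area under the a-t graph; then v = v₀ + Δv.
0–5 s: ½(5 + -12)(5) = -17.5 m/s
5–8 s: ½(-12 + -10)(3) = -33 m/s
8–11 s: ½(-10 + 2)(3) = -12 m/s
11–12 s: ½(2 + 12)(1) = 7 m/s
Δv = -55.5 m/s, so v(12) = 10 + (-55.5) = -45.5 m/s.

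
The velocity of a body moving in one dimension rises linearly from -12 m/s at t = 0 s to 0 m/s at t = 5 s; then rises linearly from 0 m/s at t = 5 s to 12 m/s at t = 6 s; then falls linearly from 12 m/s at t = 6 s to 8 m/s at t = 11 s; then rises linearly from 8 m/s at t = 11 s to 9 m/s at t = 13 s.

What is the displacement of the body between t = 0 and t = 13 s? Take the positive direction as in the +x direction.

Displacement is the signed area under the v-t curve.
0–5 s: ½(-12 + 0)(5) = -30 m
5–6 s: ½(0 + 12)(1) = 6 m
6–11 s: ½(12 + 8)(5) = 50 m
11–13 s: ½(8 + 9)(2) = 17 m
Net displacement = 43 m

43 m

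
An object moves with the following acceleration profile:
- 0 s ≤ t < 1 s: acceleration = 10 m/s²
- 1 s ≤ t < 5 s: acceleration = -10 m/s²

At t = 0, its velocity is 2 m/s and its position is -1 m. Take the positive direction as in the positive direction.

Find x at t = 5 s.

-26 m

On each constant-a segment, Δv = aΔt and Δx = v₀Δt + ½aΔt²; chain segment to segment.
0–1 s: v starts 2 m/s; Δx = 2·1 + ½·10·1² = 7 m; v ends 12 m/s.
1–5 s: v starts 12 m/s; Δx = 12·4 + ½·-10·4² = -32 m; v ends -28 m/s.
x(5) = -1 + Σ Δx = -26 m.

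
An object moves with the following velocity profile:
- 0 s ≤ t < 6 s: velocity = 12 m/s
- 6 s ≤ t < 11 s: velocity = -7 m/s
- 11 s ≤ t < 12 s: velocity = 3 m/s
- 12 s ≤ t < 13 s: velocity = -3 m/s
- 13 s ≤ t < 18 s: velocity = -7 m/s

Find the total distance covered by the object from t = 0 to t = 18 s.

148 m

Total distance travelled is ∫|v| dt — sum the magnitudes of each area piece.
0–6 s: |12| × 6 = 72 m
6–11 s: |-7| × 5 = 35 m
11–12 s: |3| × 1 = 3 m
12–13 s: |-3| × 1 = 3 m
13–18 s: |-7| × 5 = 35 m
Total distance = 148 m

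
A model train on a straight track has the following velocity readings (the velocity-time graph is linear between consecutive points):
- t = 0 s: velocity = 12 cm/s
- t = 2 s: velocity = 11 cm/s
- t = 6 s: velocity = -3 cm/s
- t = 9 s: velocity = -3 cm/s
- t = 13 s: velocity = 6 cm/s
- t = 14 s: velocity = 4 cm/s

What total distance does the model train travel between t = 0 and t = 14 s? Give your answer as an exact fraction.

459/7 cm

Total distance travelled is ∫|v| dt — sum the magnitudes of each area piece.
0–2 s: |½(12 + 11)(2)| = 23 cm
2–6 s: v = 0 at t = 36/7 s; triangle areas 121/7 + 9/7 = 130/7 cm
6–9 s: |-3| × 3 = 9 cm
9–13 s: v = 0 at t = 31/3 s; triangle areas 2 + 8 = 10 cm
13–14 s: |½(6 + 4)(1)| = 5 cm
Total distance = 459/7 cm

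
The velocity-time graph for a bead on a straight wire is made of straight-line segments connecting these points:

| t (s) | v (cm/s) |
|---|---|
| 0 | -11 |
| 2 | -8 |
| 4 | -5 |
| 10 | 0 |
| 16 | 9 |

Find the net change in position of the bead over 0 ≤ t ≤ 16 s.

-20 cm

Net displacement equals the area under the velocity-time graph (areas below the axis count negative).
0–2 s: ½(-11 + -8)(2) = -19 cm
2–4 s: ½(-8 + -5)(2) = -13 cm
4–10 s: ½(-5 + 0)(6) = -15 cm
10–16 s: ½(0 + 9)(6) = 27 cm
Net displacement = -20 cm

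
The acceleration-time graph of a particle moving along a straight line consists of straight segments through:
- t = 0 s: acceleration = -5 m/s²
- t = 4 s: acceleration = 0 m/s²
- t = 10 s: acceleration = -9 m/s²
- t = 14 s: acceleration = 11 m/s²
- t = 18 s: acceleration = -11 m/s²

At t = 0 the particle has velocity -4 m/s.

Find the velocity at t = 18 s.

-37 m/s

Δv equals the area under the a-t graph; then v = v₀ + Δv.
0–4 s: ½(-5 + 0)(4) = -10 m/s
4–10 s: ½(0 + -9)(6) = -27 m/s
10–14 s: ½(-9 + 11)(4) = 4 m/s
14–18 s: ½(11 + -11)(4) = 0 m/s
Δv = -33 m/s, so v(18) = -4 + (-33) = -37 m/s.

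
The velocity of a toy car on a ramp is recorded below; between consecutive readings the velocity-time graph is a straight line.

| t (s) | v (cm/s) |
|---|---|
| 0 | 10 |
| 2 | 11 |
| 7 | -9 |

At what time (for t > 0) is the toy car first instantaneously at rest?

t = 4.75 s

v changes sign on 2–7 s (from 11 to -9); the graph is linear there, so v = 0 at t = 2 + (-11)·(7 − 2)/(-9 − 11) = 4.75 s.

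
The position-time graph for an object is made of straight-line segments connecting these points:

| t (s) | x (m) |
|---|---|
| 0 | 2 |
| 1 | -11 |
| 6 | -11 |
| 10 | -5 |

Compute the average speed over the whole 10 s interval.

1.9 m/s

Average speed = (total path length)/(elapsed time); on a piecewise-linear x-t graph the path length is Σ|Δx|.
0–1 s: |Δx| = |-11 − 2| = 13 m
1–6 s: |Δx| = |-11 − -11| = 0 m
6–10 s: |Δx| = |-5 − -11| = 6 m
Total path = 19 m; average speed = 19/10 = 1.9 m/s.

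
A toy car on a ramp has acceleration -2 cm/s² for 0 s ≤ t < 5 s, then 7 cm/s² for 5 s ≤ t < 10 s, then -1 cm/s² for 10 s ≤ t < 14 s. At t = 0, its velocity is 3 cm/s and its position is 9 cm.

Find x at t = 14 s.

155.5 cm

On each constant-a segment, Δv = aΔt and Δx = v₀Δt + ½aΔt²; chain segment to segment.
0–5 s: v starts 3 cm/s; Δx = 3·5 + ½·-2·5² = -10 cm; v ends -7 cm/s.
5–10 s: v starts -7 cm/s; Δx = -7·5 + ½·7·5² = 52.5 cm; v ends 28 cm/s.
10–14 s: v starts 28 cm/s; Δx = 28·4 + ½·-1·4² = 104 cm; v ends 24 cm/s.
x(14) = 9 + Σ Δx = 155.5 cm.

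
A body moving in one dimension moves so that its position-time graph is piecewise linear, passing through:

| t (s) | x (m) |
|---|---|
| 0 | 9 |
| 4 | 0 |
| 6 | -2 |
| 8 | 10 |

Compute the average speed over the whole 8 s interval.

Average speed = (total path length)/(elapsed time); on a piecewise-linear x-t graph the path length is Σ|Δx|.
0–4 s: |Δx| = |0 − 9| = 9 m
4–6 s: |Δx| = |-2 − 0| = 2 m
6–8 s: |Δx| = |10 − -2| = 12 m
Total path = 23 m; average speed = 23/8 = 2.875 m/s.

2.875 m/s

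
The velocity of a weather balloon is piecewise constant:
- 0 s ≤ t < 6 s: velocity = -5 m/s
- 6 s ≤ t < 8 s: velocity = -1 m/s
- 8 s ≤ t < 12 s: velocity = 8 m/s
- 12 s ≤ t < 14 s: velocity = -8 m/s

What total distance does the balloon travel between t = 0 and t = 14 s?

80 m

Distance (not displacement) is the total path length: add the absolute areas under v-t.
0–6 s: |-5| × 6 = 30 m
6–8 s: |-1| × 2 = 2 m
8–12 s: |8| × 4 = 32 m
12–14 s: |-8| × 2 = 16 m
Total distance = 80 m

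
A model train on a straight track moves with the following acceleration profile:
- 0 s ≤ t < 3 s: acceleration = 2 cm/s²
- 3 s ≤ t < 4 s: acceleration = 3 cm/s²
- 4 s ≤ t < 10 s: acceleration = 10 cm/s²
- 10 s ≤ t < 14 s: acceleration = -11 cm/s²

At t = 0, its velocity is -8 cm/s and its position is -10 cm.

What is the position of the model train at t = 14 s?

316.5 cm

On each constant-a segment, Δv = aΔt and Δx = v₀Δt + ½aΔt²; chain segment to segment.
0–3 s: v starts -8 cm/s; Δx = -8·3 + ½·2·3² = -15 cm; v ends -2 cm/s.
3–4 s: v starts -2 cm/s; Δx = -2·1 + ½·3·1² = -0.5 cm; v ends 1 cm/s.
4–10 s: v starts 1 cm/s; Δx = 1·6 + ½·10·6² = 186 cm; v ends 61 cm/s.
10–14 s: v starts 61 cm/s; Δx = 61·4 + ½·-11·4² = 156 cm; v ends 17 cm/s.
x(14) = -10 + Σ Δx = 316.5 cm.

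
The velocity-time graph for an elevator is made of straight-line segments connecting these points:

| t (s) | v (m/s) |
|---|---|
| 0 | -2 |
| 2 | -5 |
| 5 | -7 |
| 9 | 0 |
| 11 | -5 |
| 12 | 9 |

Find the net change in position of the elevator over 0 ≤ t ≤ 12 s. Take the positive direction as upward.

-42 m

Displacement is the signed area under the v-t curve.
0–2 s: ½(-2 + -5)(2) = -7 m
2–5 s: ½(-5 + -7)(3) = -18 m
5–9 s: ½(-7 + 0)(4) = -14 m
9–11 s: ½(0 + -5)(2) = -5 m
11–12 s: ½(-5 + 9)(1) = 2 m
Net displacement = -42 m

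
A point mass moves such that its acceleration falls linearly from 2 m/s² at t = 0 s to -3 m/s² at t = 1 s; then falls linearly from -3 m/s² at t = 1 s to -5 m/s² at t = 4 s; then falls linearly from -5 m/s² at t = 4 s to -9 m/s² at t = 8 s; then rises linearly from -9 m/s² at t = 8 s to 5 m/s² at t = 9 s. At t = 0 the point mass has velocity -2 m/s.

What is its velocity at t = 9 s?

-44.5 m/s

Δv equals the area under the a-t graph; then v = v₀ + Δv.
0–1 s: ½(2 + -3)(1) = -0.5 m/s
1–4 s: ½(-3 + -5)(3) = -12 m/s
4–8 s: ½(-5 + -9)(4) = -28 m/s
8–9 s: ½(-9 + 5)(1) = -2 m/s
Δv = -42.5 m/s, so v(9) = -2 + (-42.5) = -44.5 m/s.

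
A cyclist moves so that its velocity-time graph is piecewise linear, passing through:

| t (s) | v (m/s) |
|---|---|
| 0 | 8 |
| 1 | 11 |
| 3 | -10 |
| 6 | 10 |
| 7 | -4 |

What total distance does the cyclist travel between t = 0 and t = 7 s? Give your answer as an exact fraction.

Distance (not displacement) is the total path length: add the absolute areas under v-t.
0–1 s: |½(8 + 11)(1)| = 9.5 m
1–3 s: v = 0 at t = 43/21 s; triangle areas 121/21 + 100/21 = 221/21 m
3–6 s: v = 0 at t = 4.5 s; triangle areas 7.5 + 7.5 = 15 m
6–7 s: v = 0 at t = 47/7 s; triangle areas 25/7 + 4/7 = 29/7 m
Total distance = 235/6 m

235/6 m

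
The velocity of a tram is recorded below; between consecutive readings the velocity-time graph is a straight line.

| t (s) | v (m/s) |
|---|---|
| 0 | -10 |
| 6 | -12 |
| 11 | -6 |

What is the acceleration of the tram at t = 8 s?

Acceleration is the slope of the v-t graph on 6–11 s: (-6 − -12)/(11 − 6) = 1.2 m/s².

1.2 m/s²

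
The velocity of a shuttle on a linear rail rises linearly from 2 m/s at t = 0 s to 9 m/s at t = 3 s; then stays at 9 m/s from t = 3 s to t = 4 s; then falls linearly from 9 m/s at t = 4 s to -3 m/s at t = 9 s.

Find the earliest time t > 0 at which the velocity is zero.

v changes sign on 4–9 s (from 9 to -3); the graph is linear there, so v = 0 at t = 4 + (-9)·(9 − 4)/(-3 − 9) = 7.75 s.

t = 7.75 s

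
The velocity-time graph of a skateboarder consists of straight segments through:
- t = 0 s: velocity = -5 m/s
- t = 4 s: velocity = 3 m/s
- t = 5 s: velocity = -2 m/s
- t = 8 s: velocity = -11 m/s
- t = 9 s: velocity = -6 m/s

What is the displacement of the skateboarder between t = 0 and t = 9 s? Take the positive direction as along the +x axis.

-31.5 m

Net displacement equals the area under the velocity-time graph (areas below the axis count negative).
0–4 s: ½(-5 + 3)(4) = -4 m
4–5 s: ½(3 + -2)(1) = 0.5 m
5–8 s: ½(-2 + -11)(3) = -19.5 m
8–9 s: ½(-11 + -6)(1) = -8.5 m
Net displacement = -31.5 m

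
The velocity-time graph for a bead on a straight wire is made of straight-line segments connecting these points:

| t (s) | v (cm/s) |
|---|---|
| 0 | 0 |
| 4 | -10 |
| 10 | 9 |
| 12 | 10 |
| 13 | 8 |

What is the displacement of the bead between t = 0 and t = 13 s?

5 cm

Displacement is the signed area under the v-t curve.
0–4 s: ½(0 + -10)(4) = -20 cm
4–10 s: ½(-10 + 9)(6) = -3 cm
10–12 s: ½(9 + 10)(2) = 19 cm
12–13 s: ½(10 + 8)(1) = 9 cm
Net displacement = 5 cm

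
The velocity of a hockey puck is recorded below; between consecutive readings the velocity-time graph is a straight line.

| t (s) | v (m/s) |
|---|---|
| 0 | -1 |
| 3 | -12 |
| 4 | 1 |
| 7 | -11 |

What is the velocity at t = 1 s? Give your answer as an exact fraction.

-14/3 m/s

On 0–3 s the graph is linear from -1 to -12 m/s: v(1) = -1 + (-12 − -1)·(1 − 0)/(3 − 0) = -14/3 m/s.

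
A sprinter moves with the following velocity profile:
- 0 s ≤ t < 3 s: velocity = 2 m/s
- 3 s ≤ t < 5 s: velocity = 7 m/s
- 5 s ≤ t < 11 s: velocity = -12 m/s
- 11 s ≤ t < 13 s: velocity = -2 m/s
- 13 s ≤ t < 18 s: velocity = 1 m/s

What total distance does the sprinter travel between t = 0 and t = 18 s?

101 m

Total distance travelled is ∫|v| dt — sum the magnitudes of each area piece.
0–3 s: |2| × 3 = 6 m
3–5 s: |7| × 2 = 14 m
5–11 s: |-12| × 6 = 72 m
11–13 s: |-2| × 2 = 4 m
13–18 s: |1| × 5 = 5 m
Total distance = 101 m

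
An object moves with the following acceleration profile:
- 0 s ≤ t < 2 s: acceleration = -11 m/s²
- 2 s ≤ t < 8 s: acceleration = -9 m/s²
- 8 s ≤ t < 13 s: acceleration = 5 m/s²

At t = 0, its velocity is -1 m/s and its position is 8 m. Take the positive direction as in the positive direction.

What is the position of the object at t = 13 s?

-638.5 m

On each constant-a segment, Δv = aΔt and Δx = v₀Δt + ½aΔt²; chain segment to segment.
0–2 s: v starts -1 m/s; Δx = -1·2 + ½·-11·2² = -24 m; v ends -23 m/s.
2–8 s: v starts -23 m/s; Δx = -23·6 + ½·-9·6² = -300 m; v ends -77 m/s.
8–13 s: v starts -77 m/s; Δx = -77·5 + ½·5·5² = -322.5 m; v ends -52 m/s.
x(13) = 8 + Σ Δx = -638.5 m.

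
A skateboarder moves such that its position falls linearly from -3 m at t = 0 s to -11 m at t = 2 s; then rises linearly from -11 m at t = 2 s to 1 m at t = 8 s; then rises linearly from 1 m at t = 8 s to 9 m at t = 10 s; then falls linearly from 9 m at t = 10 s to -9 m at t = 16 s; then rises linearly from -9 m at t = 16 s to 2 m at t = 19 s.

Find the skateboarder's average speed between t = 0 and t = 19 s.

3 m/s

Average speed = (total path length)/(elapsed time); on a piecewise-linear x-t graph the path length is Σ|Δx|.
0–2 s: |Δx| = |-11 − -3| = 8 m
2–8 s: |Δx| = |1 − -11| = 12 m
8–10 s: |Δx| = |9 − 1| = 8 m
10–16 s: |Δx| = |-9 − 9| = 18 m
16–19 s: |Δx| = |2 − -9| = 11 m
Total path = 57 m; average speed = 57/19 = 3 m/s.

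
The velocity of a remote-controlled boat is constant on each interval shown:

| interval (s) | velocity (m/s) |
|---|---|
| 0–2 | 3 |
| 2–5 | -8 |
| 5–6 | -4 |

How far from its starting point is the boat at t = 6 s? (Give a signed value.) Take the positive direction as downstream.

Displacement is the signed area under the v-t curve.
0–2 s: 3 × 2 = 6 m
2–5 s: -8 × 3 = -24 m
5–6 s: -4 × 1 = -4 m
Net displacement = -22 m

-22 m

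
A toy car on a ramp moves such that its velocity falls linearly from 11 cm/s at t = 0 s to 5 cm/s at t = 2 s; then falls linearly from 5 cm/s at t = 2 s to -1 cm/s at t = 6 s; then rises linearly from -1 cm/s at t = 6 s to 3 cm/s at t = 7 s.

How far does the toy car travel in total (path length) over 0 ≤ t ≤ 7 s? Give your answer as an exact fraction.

311/12 cm

Distance (not displacement) is the total path length: add the absolute areas under v-t.
0–2 s: |½(11 + 5)(2)| = 16 cm
2–6 s: v = 0 at t = 16/3 s; triangle areas 25/3 + 1/3 = 26/3 cm
6–7 s: v = 0 at t = 6.25 s; triangle areas 0.125 + 1.125 = 1.25 cm
Total distance = 311/12 cm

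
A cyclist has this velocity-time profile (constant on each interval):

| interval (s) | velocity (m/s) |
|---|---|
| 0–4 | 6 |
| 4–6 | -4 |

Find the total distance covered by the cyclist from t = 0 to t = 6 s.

32 m

Distance (not displacement) is the total path length: add the absolute areas under v-t.
0–4 s: |6| × 4 = 24 m
4–6 s: |-4| × 2 = 8 m
Total distance = 32 m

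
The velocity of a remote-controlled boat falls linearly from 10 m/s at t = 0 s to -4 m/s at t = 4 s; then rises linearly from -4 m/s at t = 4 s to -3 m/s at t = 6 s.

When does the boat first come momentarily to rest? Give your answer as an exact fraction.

v changes sign on 0–4 s (from 10 to -4); the graph is linear there, so v = 0 at t = 0 + (-10)·(4 − 0)/(-4 − 10) = 20/7 s.

t = 20/7 s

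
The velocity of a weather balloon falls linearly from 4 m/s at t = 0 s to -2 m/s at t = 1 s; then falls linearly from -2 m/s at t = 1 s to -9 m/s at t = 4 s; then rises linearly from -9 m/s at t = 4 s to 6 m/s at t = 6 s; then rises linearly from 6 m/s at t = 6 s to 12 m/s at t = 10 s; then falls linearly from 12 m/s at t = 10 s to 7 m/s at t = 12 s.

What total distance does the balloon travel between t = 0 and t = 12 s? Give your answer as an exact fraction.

Total distance travelled is ∫|v| dt — sum the magnitudes of each area piece.
0–1 s: v = 0 at t = 2/3 s; triangle areas 4/3 + 1/3 = 5/3 m
1–4 s: |½(-2 + -9)(3)| = 16.5 m
4–6 s: v = 0 at t = 5.2 s; triangle areas 5.4 + 2.4 = 7.8 m
6–10 s: |½(6 + 12)(4)| = 36 m
10–12 s: |½(12 + 7)(2)| = 19 m
Total distance = 2429/30 m

2429/30 m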